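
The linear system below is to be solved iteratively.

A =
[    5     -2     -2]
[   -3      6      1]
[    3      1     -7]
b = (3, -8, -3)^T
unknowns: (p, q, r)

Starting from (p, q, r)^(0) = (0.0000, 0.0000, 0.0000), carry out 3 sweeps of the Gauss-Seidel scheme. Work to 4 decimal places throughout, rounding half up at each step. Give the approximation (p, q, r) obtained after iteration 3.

(0.2816, -1.2636, 0.3687)

Iteration 1:
  p = (3 - (-2)·0.0000 - (-2)·0.0000) / (5) = 0.6000
  q = (-8 - (-3)·0.6000 - (1)·0.0000) / (6) = -1.0333
  r = (-3 - (3)·0.6000 - (1)·-1.0333) / (-7) = 0.5381
Iteration 2:
  p = (3 - (-2)·-1.0333 - (-2)·0.5381) / (5) = 0.4019
  q = (-8 - (-3)·0.4019 - (1)·0.5381) / (6) = -1.2221
  r = (-3 - (3)·0.4019 - (1)·-1.2221) / (-7) = 0.4262
Iteration 3:
  p = (3 - (-2)·-1.2221 - (-2)·0.4262) / (5) = 0.2816
  q = (-8 - (-3)·0.2816 - (1)·0.4262) / (6) = -1.2636
  r = (-3 - (3)·0.2816 - (1)·-1.2636) / (-7) = 0.3687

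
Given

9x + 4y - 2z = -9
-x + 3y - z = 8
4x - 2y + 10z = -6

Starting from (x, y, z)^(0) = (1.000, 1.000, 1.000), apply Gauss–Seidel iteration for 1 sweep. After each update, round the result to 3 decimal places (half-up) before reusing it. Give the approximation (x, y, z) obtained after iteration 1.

(-1.222, 2.593, 0.407)

Iteration 1:
  x = (-9 - (4)·1.000 - (-2)·1.000) / (9) = -1.222
  y = (8 - (-1)·-1.222 - (-1)·1.000) / (3) = 2.593
  z = (-6 - (4)·-1.222 - (-2)·2.593) / (10) = 0.407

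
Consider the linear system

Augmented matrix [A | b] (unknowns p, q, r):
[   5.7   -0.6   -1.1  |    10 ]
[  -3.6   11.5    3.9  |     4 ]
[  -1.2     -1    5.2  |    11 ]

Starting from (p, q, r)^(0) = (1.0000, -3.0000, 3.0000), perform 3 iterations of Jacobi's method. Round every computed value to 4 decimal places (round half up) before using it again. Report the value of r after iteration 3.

Iteration 1:
  p = (10 - (-0.6)·-3.0000 - (-1.1)·3.0000) / (5.7) = 2.0175
  q = (4 - (-3.6)·1.0000 - (3.9)·3.0000) / (11.5) = -0.3565
  r = (11 - (-1.2)·1.0000 - (-1)·-3.0000) / (5.2) = 1.7692
Iteration 2:
  p = (10 - (-0.6)·-0.3565 - (-1.1)·1.7692) / (5.7) = 2.0583
  q = (4 - (-3.6)·2.0175 - (3.9)·1.7692) / (11.5) = 0.3794
  r = (11 - (-1.2)·2.0175 - (-1)·-0.3565) / (5.2) = 2.5124
Iteration 3:
  p = (10 - (-0.6)·0.3794 - (-1.1)·2.5124) / (5.7) = 2.2792
  q = (4 - (-3.6)·2.0583 - (3.9)·2.5124) / (11.5) = 0.1401
  r = (11 - (-1.2)·2.0583 - (-1)·0.3794) / (5.2) = 2.6633

2.6633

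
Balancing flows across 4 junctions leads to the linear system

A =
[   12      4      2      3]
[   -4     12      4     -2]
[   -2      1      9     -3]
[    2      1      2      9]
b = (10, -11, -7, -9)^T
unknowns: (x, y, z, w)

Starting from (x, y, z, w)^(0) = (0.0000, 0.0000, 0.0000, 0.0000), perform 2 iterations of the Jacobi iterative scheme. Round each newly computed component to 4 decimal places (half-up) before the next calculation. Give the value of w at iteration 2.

-0.9105

Iteration 1:
  x = (10 - (4)·0.0000 - (2)·0.0000 - (3)·0.0000) / (12) = 0.8333
  y = (-11 - (-4)·0.0000 - (4)·0.0000 - (-2)·0.0000) / (12) = -0.9167
  z = (-7 - (-2)·0.0000 - (1)·0.0000 - (-3)·0.0000) / (9) = -0.7778
  w = (-9 - (2)·0.0000 - (1)·0.0000 - (2)·0.0000) / (9) = -1.0000
Iteration 2:
  x = (10 - (4)·-0.9167 - (2)·-0.7778 - (3)·-1.0000) / (12) = 1.5185
  y = (-11 - (-4)·0.8333 - (4)·-0.7778 - (-2)·-1.0000) / (12) = -0.5463
  z = (-7 - (-2)·0.8333 - (1)·-0.9167 - (-3)·-1.0000) / (9) = -0.8241
  w = (-9 - (2)·0.8333 - (1)·-0.9167 - (2)·-0.7778) / (9) = -0.9105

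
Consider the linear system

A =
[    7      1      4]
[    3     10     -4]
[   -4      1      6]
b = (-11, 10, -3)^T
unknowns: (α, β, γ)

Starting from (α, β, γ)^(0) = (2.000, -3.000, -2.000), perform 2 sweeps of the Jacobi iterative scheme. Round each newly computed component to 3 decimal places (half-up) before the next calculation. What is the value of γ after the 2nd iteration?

-0.433

Iteration 1:
  α = (-11 - (1)·-3.000 - (4)·-2.000) / (7) = 0.000
  β = (10 - (3)·2.000 - (-4)·-2.000) / (10) = -0.400
  γ = (-3 - (-4)·2.000 - (1)·-3.000) / (6) = 1.333
Iteration 2:
  α = (-11 - (1)·-0.400 - (4)·1.333) / (7) = -2.276
  β = (10 - (3)·0.000 - (-4)·1.333) / (10) = 1.533
  γ = (-3 - (-4)·0.000 - (1)·-0.400) / (6) = -0.433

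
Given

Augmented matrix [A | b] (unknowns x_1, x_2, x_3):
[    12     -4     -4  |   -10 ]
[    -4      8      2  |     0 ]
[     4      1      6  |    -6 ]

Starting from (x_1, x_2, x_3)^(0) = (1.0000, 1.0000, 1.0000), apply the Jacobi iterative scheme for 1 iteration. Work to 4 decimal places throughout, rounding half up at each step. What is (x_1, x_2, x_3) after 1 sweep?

Iteration 1:
  x_1 = (-10 - (-4)·1.0000 - (-4)·1.0000) / (12) = -0.1667
  x_2 = (0 - (-4)·1.0000 - (2)·1.0000) / (8) = 0.2500
  x_3 = (-6 - (4)·1.0000 - (1)·1.0000) / (6) = -1.8333

(-0.1667, 0.2500, -1.8333)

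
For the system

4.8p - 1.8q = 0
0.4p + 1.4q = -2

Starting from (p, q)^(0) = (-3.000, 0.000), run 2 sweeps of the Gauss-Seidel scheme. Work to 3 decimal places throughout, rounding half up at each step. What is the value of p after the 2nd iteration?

Iteration 1:
  p = (0 - (-1.8)·0.000) / (4.8) = 0.000
  q = (-2 - (0.4)·0.000) / (1.4) = -1.429
Iteration 2:
  p = (0 - (-1.8)·-1.429) / (4.8) = -0.536
  q = (-2 - (0.4)·-0.536) / (1.4) = -1.275

-0.536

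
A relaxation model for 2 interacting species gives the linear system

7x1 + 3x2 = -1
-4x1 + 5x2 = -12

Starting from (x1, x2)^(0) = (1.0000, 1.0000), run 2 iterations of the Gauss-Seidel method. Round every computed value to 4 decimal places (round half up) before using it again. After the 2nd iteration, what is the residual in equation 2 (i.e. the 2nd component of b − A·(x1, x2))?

Iteration 1:
  x1 = (-1 - (3)·1.0000) / (7) = -0.5714
  x2 = (-12 - (-4)·-0.5714) / (5) = -2.8571
Iteration 2:
  x1 = (-1 - (3)·-2.8571) / (7) = 1.0816
  x2 = (-12 - (-4)·1.0816) / (5) = -1.5347
Residual b − A·x = (-3.9671, -0.0001)

-0.0001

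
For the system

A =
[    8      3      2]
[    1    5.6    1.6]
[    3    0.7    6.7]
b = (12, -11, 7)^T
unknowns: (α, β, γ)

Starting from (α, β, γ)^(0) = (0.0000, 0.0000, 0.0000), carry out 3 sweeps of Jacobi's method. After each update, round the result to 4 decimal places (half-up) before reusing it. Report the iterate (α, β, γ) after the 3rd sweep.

Iteration 1:
  α = (12 - (3)·0.0000 - (2)·0.0000) / (8) = 1.5000
  β = (-11 - (1)·0.0000 - (1.6)·0.0000) / (5.6) = -1.9643
  γ = (7 - (3)·0.0000 - (0.7)·0.0000) / (6.7) = 1.0448
Iteration 2:
  α = (12 - (3)·-1.9643 - (2)·1.0448) / (8) = 1.9754
  β = (-11 - (1)·1.5000 - (1.6)·1.0448) / (5.6) = -2.5307
  γ = (7 - (3)·1.5000 - (0.7)·-1.9643) / (6.7) = 0.5784
Iteration 3:
  α = (12 - (3)·-2.5307 - (2)·0.5784) / (8) = 2.3044
  β = (-11 - (1)·1.9754 - (1.6)·0.5784) / (5.6) = -2.4823
  γ = (7 - (3)·1.9754 - (0.7)·-2.5307) / (6.7) = 0.4247

(2.3044, -2.4823, 0.4247)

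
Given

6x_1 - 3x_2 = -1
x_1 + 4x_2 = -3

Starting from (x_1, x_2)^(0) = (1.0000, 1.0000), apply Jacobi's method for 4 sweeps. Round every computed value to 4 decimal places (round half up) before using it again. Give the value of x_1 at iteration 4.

-0.4583

Iteration 1:
  x_1 = (-1 - (-3)·1.0000) / (6) = 0.3333
  x_2 = (-3 - (1)·1.0000) / (4) = -1.0000
Iteration 2:
  x_1 = (-1 - (-3)·-1.0000) / (6) = -0.6667
  x_2 = (-3 - (1)·0.3333) / (4) = -0.8333
Iteration 3:
  x_1 = (-1 - (-3)·-0.8333) / (6) = -0.5833
  x_2 = (-3 - (1)·-0.6667) / (4) = -0.5833
Iteration 4:
  x_1 = (-1 - (-3)·-0.5833) / (6) = -0.4583
  x_2 = (-3 - (1)·-0.5833) / (4) = -0.6042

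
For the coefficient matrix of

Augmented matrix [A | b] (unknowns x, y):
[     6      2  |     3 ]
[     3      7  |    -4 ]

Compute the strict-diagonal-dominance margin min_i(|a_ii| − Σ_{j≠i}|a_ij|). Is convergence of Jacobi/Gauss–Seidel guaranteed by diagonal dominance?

row 1: |6| − (2) = 4
row 2: |7| − (3) = 4
minimum over rows = 4 → strictly diagonally dominant (convergence guaranteed)

4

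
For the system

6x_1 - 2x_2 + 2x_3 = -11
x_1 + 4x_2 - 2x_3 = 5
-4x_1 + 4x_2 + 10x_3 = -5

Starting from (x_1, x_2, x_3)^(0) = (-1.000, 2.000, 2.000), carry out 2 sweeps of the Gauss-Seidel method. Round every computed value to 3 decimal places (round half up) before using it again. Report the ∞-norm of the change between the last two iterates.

2.576

Iteration 1:
  x_1 = (-11 - (-2)·2.000 - (2)·2.000) / (6) = -1.833
  x_2 = (5 - (1)·-1.833 - (-2)·2.000) / (4) = 2.708
  x_3 = (-5 - (-4)·-1.833 - (4)·2.708) / (10) = -2.316
Iteration 2:
  x_1 = (-11 - (-2)·2.708 - (2)·-2.316) / (6) = -0.159
  x_2 = (5 - (1)·-0.159 - (-2)·-2.316) / (4) = 0.132
  x_3 = (-5 - (-4)·-0.159 - (4)·0.132) / (10) = -0.616
Change: (1.674, -2.576, 1.700) → max |·| = 2.576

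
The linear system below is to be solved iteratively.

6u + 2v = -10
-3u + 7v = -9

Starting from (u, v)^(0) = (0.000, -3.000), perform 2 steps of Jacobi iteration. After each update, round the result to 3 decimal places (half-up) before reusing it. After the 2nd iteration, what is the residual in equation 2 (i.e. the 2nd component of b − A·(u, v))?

Iteration 1:
  u = (-10 - (2)·-3.000) / (6) = -0.667
  v = (-9 - (-3)·0.000) / (7) = -1.286
Iteration 2:
  u = (-10 - (2)·-1.286) / (6) = -1.238
  v = (-9 - (-3)·-0.667) / (7) = -1.572
Residual b − A·x = (0.572, -1.710)

-1.710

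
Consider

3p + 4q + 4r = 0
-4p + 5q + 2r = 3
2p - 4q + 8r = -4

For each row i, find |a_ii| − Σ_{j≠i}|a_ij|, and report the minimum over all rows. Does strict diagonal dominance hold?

-5

row 1: |3| − (4+4) = -5
row 2: |5| − (4+2) = -1
row 3: |8| − (2+4) = 2
minimum over rows = -5 → not strictly diagonally dominant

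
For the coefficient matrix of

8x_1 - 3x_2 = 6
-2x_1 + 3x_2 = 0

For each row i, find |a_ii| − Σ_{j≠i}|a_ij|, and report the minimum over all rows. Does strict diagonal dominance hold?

row 1: |8| − (3) = 5
row 2: |3| − (2) = 1
minimum over rows = 1 → strictly diagonally dominant (convergence guaranteed)

1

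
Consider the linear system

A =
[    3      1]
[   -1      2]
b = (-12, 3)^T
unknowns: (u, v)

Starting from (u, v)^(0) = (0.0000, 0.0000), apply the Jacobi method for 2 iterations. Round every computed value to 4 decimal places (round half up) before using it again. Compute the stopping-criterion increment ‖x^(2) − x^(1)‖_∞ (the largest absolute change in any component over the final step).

2.0000

Iteration 1:
  u = (-12 - (1)·0.0000) / (3) = -4.0000
  v = (3 - (-1)·0.0000) / (2) = 1.5000
Iteration 2:
  u = (-12 - (1)·1.5000) / (3) = -4.5000
  v = (3 - (-1)·-4.0000) / (2) = -0.5000
Change: (-0.5000, -2.0000) → max |·| = 2.0000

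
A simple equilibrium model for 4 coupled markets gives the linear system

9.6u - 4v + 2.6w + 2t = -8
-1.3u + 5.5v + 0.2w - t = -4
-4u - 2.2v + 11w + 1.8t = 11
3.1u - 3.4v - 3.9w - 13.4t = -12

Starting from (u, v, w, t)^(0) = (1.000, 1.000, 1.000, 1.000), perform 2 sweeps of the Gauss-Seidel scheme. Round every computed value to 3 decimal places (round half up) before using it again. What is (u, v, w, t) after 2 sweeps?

(-1.423, -0.933, 0.167, 0.754)

Iteration 1:
  u = (-8 - (-4)·1.000 - (2.6)·1.000 - (2)·1.000) / (9.6) = -0.896
  v = (-4 - (-1.3)·-0.896 - (0.2)·1.000 - (-1)·1.000) / (5.5) = -0.794
  w = (11 - (-4)·-0.896 - (-2.2)·-0.794 - (1.8)·1.000) / (11) = 0.352
  t = (-12 - (3.1)·-0.896 - (-3.4)·-0.794 - (-3.9)·0.352) / (-13.4) = 0.787
Iteration 2:
  u = (-8 - (-4)·-0.794 - (2.6)·0.352 - (2)·0.787) / (9.6) = -1.423
  v = (-4 - (-1.3)·-1.423 - (0.2)·0.352 - (-1)·0.787) / (5.5) = -0.933
  w = (11 - (-4)·-1.423 - (-2.2)·-0.933 - (1.8)·0.787) / (11) = 0.167
  t = (-12 - (3.1)·-1.423 - (-3.4)·-0.933 - (-3.9)·0.167) / (-13.4) = 0.754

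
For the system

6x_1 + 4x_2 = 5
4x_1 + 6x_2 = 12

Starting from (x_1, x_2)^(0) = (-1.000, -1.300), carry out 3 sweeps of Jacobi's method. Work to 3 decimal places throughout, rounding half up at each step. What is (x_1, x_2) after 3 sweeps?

(0.255, 2.630)

Iteration 1:
  x_1 = (5 - (4)·-1.300) / (6) = 1.700
  x_2 = (12 - (4)·-1.000) / (6) = 2.667
Iteration 2:
  x_1 = (5 - (4)·2.667) / (6) = -0.945
  x_2 = (12 - (4)·1.700) / (6) = 0.867
Iteration 3:
  x_1 = (5 - (4)·0.867) / (6) = 0.255
  x_2 = (12 - (4)·-0.945) / (6) = 2.630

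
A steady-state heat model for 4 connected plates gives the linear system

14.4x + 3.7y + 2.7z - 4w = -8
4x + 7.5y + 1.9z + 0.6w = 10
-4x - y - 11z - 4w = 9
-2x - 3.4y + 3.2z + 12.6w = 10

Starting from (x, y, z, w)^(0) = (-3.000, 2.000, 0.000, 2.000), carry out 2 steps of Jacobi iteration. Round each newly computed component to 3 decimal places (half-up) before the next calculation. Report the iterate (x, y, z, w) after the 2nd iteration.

Iteration 1:
  x = (-8 - (3.7)·2.000 - (2.7)·0.000 - (-4)·2.000) / (14.4) = -0.514
  y = (10 - (4)·-3.000 - (1.9)·0.000 - (0.6)·2.000) / (7.5) = 2.773
  z = (9 - (-4)·-3.000 - (-1)·2.000 - (-4)·2.000) / (-11) = -0.636
  w = (10 - (-2)·-3.000 - (-3.4)·2.000 - (3.2)·0.000) / (12.6) = 0.857
Iteration 2:
  x = (-8 - (3.7)·2.773 - (2.7)·-0.636 - (-4)·0.857) / (14.4) = -0.911
  y = (10 - (4)·-0.514 - (1.9)·-0.636 - (0.6)·0.857) / (7.5) = 1.700
  z = (9 - (-4)·-0.514 - (-1)·2.773 - (-4)·0.857) / (-11) = -1.195
  w = (10 - (-2)·-0.514 - (-3.4)·2.773 - (3.2)·-0.636) / (12.6) = 1.622

(-0.911, 1.700, -1.195, 1.622)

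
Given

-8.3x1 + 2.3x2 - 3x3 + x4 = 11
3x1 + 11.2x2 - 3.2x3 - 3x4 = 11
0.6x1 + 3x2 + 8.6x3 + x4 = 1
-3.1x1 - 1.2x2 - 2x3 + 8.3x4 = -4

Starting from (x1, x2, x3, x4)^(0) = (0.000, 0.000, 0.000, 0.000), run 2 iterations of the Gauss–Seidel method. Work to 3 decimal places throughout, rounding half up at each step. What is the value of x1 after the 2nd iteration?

Iteration 1:
  x1 = (11 - (2.3)·0.000 - (-3)·0.000 - (1)·0.000) / (-8.3) = -1.325
  x2 = (11 - (3)·-1.325 - (-3.2)·0.000 - (-3)·0.000) / (11.2) = 1.337
  x3 = (1 - (0.6)·-1.325 - (3)·1.337 - (1)·0.000) / (8.6) = -0.258
  x4 = (-4 - (-3.1)·-1.325 - (-1.2)·1.337 - (-2)·-0.258) / (8.3) = -0.846
Iteration 2:
  x1 = (11 - (2.3)·1.337 - (-3)·-0.258 - (1)·-0.846) / (-8.3) = -0.963
  x2 = (11 - (3)·-0.963 - (-3.2)·-0.258 - (-3)·-0.846) / (11.2) = 0.940
  x3 = (1 - (0.6)·-0.963 - (3)·0.940 - (1)·-0.846) / (8.6) = -0.046
  x4 = (-4 - (-3.1)·-0.963 - (-1.2)·0.940 - (-2)·-0.046) / (8.3) = -0.717

-0.963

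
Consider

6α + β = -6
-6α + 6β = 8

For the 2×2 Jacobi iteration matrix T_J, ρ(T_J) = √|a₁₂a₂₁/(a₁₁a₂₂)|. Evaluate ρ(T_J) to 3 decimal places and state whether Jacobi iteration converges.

a₁₂a₂₁/(a₁₁a₂₂) = (1)·(-6) / ((6)·(6)) = -0.166667
ρ = √|-0.166667| = √0.166667 = 0.408
ρ < 1, so Jacobi converges

0.408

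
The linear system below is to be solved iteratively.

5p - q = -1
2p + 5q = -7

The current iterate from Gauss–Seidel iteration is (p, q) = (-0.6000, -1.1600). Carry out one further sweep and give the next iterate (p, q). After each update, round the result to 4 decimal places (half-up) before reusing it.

(-0.4320, -1.2272)

One sweep:
  p = (-1 - (-1)·-1.1600) / (5) = -0.4320
  q = (-7 - (2)·-0.4320) / (5) = -1.2272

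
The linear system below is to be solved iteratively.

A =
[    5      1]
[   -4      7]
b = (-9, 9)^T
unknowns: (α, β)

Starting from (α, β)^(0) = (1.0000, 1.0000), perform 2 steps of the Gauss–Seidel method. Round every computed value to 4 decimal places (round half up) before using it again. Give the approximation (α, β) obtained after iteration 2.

Iteration 1:
  α = (-9 - (1)·1.0000) / (5) = -2.0000
  β = (9 - (-4)·-2.0000) / (7) = 0.1429
Iteration 2:
  α = (-9 - (1)·0.1429) / (5) = -1.8286
  β = (9 - (-4)·-1.8286) / (7) = 0.2408

(-1.8286, 0.2408)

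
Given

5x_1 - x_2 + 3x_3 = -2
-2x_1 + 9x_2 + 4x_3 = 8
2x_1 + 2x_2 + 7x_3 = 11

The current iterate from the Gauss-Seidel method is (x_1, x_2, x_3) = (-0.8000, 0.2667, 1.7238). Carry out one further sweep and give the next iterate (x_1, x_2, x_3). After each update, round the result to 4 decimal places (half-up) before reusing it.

(-1.3809, -0.1841, 2.0186)

One sweep:
  x_1 = (-2 - (-1)·0.2667 - (3)·1.7238) / (5) = -1.3809
  x_2 = (8 - (-2)·-1.3809 - (4)·1.7238) / (9) = -0.1841
  x_3 = (11 - (2)·-1.3809 - (2)·-0.1841) / (7) = 2.0186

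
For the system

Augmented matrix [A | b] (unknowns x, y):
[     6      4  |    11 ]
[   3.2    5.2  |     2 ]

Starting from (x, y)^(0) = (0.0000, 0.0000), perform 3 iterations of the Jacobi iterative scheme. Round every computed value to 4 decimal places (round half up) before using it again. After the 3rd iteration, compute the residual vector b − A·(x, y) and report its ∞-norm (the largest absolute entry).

2.4070

Iteration 1:
  x = (11 - (4)·0.0000) / (6) = 1.8333
  y = (2 - (3.2)·0.0000) / (5.2) = 0.3846
Iteration 2:
  x = (11 - (4)·0.3846) / (6) = 1.5769
  y = (2 - (3.2)·1.8333) / (5.2) = -0.7436
Iteration 3:
  x = (11 - (4)·-0.7436) / (6) = 2.3291
  y = (2 - (3.2)·1.5769) / (5.2) = -0.5858
Residual b − A·x = (-0.6314, -2.4070); ∞-norm = 2.4070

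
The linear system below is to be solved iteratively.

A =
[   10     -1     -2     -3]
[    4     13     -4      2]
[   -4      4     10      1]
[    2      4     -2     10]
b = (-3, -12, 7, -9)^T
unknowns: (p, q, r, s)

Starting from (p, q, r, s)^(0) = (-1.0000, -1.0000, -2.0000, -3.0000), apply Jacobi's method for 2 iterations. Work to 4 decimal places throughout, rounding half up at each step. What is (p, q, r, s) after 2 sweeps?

(-0.3869, 0.0154, 0.3977, -0.0523)

Iteration 1:
  p = (-3 - (-1)·-1.0000 - (-2)·-2.0000 - (-3)·-3.0000) / (10) = -1.7000
  q = (-12 - (4)·-1.0000 - (-4)·-2.0000 - (2)·-3.0000) / (13) = -0.7692
  r = (7 - (-4)·-1.0000 - (4)·-1.0000 - (1)·-3.0000) / (10) = 1.0000
  s = (-9 - (2)·-1.0000 - (4)·-1.0000 - (-2)·-2.0000) / (10) = -0.7000
Iteration 2:
  p = (-3 - (-1)·-0.7692 - (-2)·1.0000 - (-3)·-0.7000) / (10) = -0.3869
  q = (-12 - (4)·-1.7000 - (-4)·1.0000 - (2)·-0.7000) / (13) = 0.0154
  r = (7 - (-4)·-1.7000 - (4)·-0.7692 - (1)·-0.7000) / (10) = 0.3977
  s = (-9 - (2)·-1.7000 - (4)·-0.7692 - (-2)·1.0000) / (10) = -0.0523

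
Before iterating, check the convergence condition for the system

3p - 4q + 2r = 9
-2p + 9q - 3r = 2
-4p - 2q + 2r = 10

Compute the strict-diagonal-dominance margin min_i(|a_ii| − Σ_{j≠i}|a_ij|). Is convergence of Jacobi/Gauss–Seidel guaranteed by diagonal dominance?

-4

row 1: |3| − (4+2) = -3
row 2: |9| − (2+3) = 4
row 3: |2| − (4+2) = -4
minimum over rows = -4 → not strictly diagonally dominant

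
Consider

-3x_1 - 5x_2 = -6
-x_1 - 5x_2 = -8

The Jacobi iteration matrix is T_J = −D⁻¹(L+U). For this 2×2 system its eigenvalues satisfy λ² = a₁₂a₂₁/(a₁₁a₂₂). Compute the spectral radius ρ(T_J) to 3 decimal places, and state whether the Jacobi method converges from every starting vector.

0.577

a₁₂a₂₁/(a₁₁a₂₂) = (-5)·(-1) / ((-3)·(-5)) = 0.333333
ρ = √|0.333333| = √0.333333 = 0.577
ρ < 1, so Jacobi converges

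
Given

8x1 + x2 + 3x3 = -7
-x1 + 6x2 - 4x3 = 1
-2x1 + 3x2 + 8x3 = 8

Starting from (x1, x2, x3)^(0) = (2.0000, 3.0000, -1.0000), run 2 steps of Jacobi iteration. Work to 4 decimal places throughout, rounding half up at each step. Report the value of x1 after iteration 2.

-0.9948

Iteration 1:
  x1 = (-7 - (1)·3.0000 - (3)·-1.0000) / (8) = -0.8750
  x2 = (1 - (-1)·2.0000 - (-4)·-1.0000) / (6) = -0.1667
  x3 = (8 - (-2)·2.0000 - (3)·3.0000) / (8) = 0.3750
Iteration 2:
  x1 = (-7 - (1)·-0.1667 - (3)·0.3750) / (8) = -0.9948
  x2 = (1 - (-1)·-0.8750 - (-4)·0.3750) / (6) = 0.2708
  x3 = (8 - (-2)·-0.8750 - (3)·-0.1667) / (8) = 0.8438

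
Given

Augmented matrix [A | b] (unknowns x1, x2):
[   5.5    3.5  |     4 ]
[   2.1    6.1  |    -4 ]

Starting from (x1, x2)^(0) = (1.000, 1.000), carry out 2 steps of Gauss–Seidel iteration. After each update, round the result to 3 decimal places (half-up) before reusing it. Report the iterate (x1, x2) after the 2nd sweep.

Iteration 1:
  x1 = (4 - (3.5)·1.000) / (5.5) = 0.091
  x2 = (-4 - (2.1)·0.091) / (6.1) = -0.687
Iteration 2:
  x1 = (4 - (3.5)·-0.687) / (5.5) = 1.164
  x2 = (-4 - (2.1)·1.164) / (6.1) = -1.056

(1.164, -1.056)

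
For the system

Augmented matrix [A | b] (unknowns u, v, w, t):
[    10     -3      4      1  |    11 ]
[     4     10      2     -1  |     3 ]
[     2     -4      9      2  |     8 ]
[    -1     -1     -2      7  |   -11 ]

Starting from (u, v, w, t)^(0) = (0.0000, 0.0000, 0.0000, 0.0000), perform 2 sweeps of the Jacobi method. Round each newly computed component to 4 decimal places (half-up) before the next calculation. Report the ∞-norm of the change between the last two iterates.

0.7749

Iteration 1:
  u = (11 - (-3)·0.0000 - (4)·0.0000 - (1)·0.0000) / (10) = 1.1000
  v = (3 - (4)·0.0000 - (2)·0.0000 - (-1)·0.0000) / (10) = 0.3000
  w = (8 - (2)·0.0000 - (-4)·0.0000 - (2)·0.0000) / (9) = 0.8889
  t = (-11 - (-1)·0.0000 - (-1)·0.0000 - (-2)·0.0000) / (7) = -1.5714
Iteration 2:
  u = (11 - (-3)·0.3000 - (4)·0.8889 - (1)·-1.5714) / (10) = 0.9916
  v = (3 - (4)·1.1000 - (2)·0.8889 - (-1)·-1.5714) / (10) = -0.4749
  w = (8 - (2)·1.1000 - (-4)·0.3000 - (2)·-1.5714) / (9) = 1.1270
  t = (-11 - (-1)·1.1000 - (-1)·0.3000 - (-2)·0.8889) / (7) = -1.1175
Change: (-0.1084, -0.7749, 0.2381, 0.4539) → max |·| = 0.7749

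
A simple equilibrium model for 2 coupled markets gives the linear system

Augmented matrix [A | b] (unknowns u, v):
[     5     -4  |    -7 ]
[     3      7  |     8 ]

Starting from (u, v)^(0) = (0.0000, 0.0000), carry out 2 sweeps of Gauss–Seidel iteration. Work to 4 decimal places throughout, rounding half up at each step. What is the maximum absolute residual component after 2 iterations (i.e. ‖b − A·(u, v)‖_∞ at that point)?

2.3903

Iteration 1:
  u = (-7 - (-4)·0.0000) / (5) = -1.4000
  v = (8 - (3)·-1.4000) / (7) = 1.7429
Iteration 2:
  u = (-7 - (-4)·1.7429) / (5) = -0.0057
  v = (8 - (3)·-0.0057) / (7) = 1.1453
Residual b − A·x = (-2.3903, 0.0000); ∞-norm = 2.3903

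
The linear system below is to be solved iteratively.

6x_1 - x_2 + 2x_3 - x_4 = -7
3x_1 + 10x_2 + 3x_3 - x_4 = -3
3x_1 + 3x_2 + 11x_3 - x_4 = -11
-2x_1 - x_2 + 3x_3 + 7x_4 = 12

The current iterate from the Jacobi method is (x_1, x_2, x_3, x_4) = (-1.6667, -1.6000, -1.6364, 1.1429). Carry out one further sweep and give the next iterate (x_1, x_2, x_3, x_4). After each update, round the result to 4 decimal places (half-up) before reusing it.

One sweep:
  x_1 = (-7 - (-1)·-1.6000 - (2)·-1.6364 - (-1)·1.1429) / (6) = -0.6974
  x_2 = (-3 - (3)·-1.6667 - (3)·-1.6364 - (-1)·1.1429) / (10) = 0.8052
  x_3 = (-11 - (3)·-1.6667 - (3)·-1.6000 - (-1)·1.1429) / (11) = -0.0052
  x_4 = (12 - (-2)·-1.6667 - (-1)·-1.6000 - (3)·-1.6364) / (7) = 1.7108

(-0.6974, 0.8052, -0.0052, 1.7108)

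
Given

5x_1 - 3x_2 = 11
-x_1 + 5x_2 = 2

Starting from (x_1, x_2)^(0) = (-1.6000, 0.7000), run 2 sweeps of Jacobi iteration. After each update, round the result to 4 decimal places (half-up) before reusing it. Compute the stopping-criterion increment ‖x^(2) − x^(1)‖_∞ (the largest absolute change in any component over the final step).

0.8440

Iteration 1:
  x_1 = (11 - (-3)·0.7000) / (5) = 2.6200
  x_2 = (2 - (-1)·-1.6000) / (5) = 0.0800
Iteration 2:
  x_1 = (11 - (-3)·0.0800) / (5) = 2.2480
  x_2 = (2 - (-1)·2.6200) / (5) = 0.9240
Change: (-0.3720, 0.8440) → max |·| = 0.8440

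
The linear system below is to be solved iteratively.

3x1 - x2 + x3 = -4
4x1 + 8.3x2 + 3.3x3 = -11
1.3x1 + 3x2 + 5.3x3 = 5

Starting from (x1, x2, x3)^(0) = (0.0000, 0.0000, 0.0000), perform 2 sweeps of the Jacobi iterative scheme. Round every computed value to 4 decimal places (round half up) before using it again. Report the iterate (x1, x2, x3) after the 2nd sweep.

(-2.0896, -1.0578, 2.0206)

Iteration 1:
  x1 = (-4 - (-1)·0.0000 - (1)·0.0000) / (3) = -1.3333
  x2 = (-11 - (4)·0.0000 - (3.3)·0.0000) / (8.3) = -1.3253
  x3 = (5 - (1.3)·0.0000 - (3)·0.0000) / (5.3) = 0.9434
Iteration 2:
  x1 = (-4 - (-1)·-1.3253 - (1)·0.9434) / (3) = -2.0896
  x2 = (-11 - (4)·-1.3333 - (3.3)·0.9434) / (8.3) = -1.0578
  x3 = (5 - (1.3)·-1.3333 - (3)·-1.3253) / (5.3) = 2.0206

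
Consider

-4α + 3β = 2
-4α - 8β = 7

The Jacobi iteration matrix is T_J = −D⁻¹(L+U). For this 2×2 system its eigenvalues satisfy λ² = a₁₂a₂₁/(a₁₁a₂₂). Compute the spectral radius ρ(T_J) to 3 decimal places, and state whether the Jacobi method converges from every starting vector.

a₁₂a₂₁/(a₁₁a₂₂) = (3)·(-4) / ((-4)·(-8)) = -0.375000
ρ = √|-0.375000| = √0.375000 = 0.612
ρ < 1, so Jacobi converges

0.612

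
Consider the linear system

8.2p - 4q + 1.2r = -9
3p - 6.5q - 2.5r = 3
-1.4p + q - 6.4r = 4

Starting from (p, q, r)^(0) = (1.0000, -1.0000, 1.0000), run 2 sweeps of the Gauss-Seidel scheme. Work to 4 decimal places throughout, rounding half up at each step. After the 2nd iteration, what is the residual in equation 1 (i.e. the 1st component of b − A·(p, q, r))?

2.0121

Iteration 1:
  p = (-9 - (-4)·-1.0000 - (1.2)·1.0000) / (8.2) = -1.7317
  q = (3 - (3)·-1.7317 - (-2.5)·1.0000) / (-6.5) = -1.6454
  r = (4 - (-1.4)·-1.7317 - (1)·-1.6454) / (-6.4) = -0.5033
Iteration 2:
  p = (-9 - (-4)·-1.6454 - (1.2)·-0.5033) / (8.2) = -1.8265
  q = (3 - (3)·-1.8265 - (-2.5)·-0.5033) / (-6.5) = -1.1110
  r = (4 - (-1.4)·-1.8265 - (1)·-1.1110) / (-6.4) = -0.3990
Residual b − A·x = (2.0121, 0.2605, 0.0003)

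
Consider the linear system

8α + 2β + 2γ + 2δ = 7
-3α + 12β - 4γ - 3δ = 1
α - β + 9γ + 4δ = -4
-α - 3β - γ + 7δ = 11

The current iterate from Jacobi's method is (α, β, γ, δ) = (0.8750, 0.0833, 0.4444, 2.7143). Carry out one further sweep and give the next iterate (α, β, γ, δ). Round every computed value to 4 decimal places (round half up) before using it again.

One sweep:
  α = (7 - (2)·0.0833 - (2)·0.4444 - (2)·2.7143) / (8) = 0.0645
  β = (1 - (-3)·0.8750 - (-4)·0.4444 - (-3)·2.7143) / (12) = 1.1288
  γ = (-4 - (1)·0.8750 - (-1)·0.0833 - (4)·2.7143) / (9) = -1.7388
  δ = (11 - (-1)·0.8750 - (-3)·0.0833 - (-1)·0.4444) / (7) = 1.7956

(0.0645, 1.1288, -1.7388, 1.7956)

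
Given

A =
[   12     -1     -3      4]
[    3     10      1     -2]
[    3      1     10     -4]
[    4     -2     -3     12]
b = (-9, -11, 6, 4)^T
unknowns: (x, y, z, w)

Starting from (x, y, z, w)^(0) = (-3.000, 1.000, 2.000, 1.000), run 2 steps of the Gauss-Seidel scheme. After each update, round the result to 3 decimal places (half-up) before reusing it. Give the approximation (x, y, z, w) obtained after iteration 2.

Iteration 1:
  x = (-9 - (-1)·1.000 - (-3)·2.000 - (4)·1.000) / (12) = -0.500
  y = (-11 - (3)·-0.500 - (1)·2.000 - (-2)·1.000) / (10) = -0.950
  z = (6 - (3)·-0.500 - (1)·-0.950 - (-4)·1.000) / (10) = 1.245
  w = (4 - (4)·-0.500 - (-2)·-0.950 - (-3)·1.245) / (12) = 0.653
Iteration 2:
  x = (-9 - (-1)·-0.950 - (-3)·1.245 - (4)·0.653) / (12) = -0.736
  y = (-11 - (3)·-0.736 - (1)·1.245 - (-2)·0.653) / (10) = -0.873
  z = (6 - (3)·-0.736 - (1)·-0.873 - (-4)·0.653) / (10) = 1.169
  w = (4 - (4)·-0.736 - (-2)·-0.873 - (-3)·1.169) / (12) = 0.725

(-0.736, -0.873, 1.169, 0.725)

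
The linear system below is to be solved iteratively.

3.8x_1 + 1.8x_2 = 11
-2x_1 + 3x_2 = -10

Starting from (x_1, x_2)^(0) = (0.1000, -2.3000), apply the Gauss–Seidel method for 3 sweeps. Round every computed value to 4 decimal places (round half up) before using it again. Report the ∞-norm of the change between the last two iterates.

Iteration 1:
  x_1 = (11 - (1.8)·-2.3000) / (3.8) = 3.9842
  x_2 = (-10 - (-2)·3.9842) / (3) = -0.6772
Iteration 2:
  x_1 = (11 - (1.8)·-0.6772) / (3.8) = 3.2155
  x_2 = (-10 - (-2)·3.2155) / (3) = -1.1897
Iteration 3:
  x_1 = (11 - (1.8)·-1.1897) / (3.8) = 3.4583
  x_2 = (-10 - (-2)·3.4583) / (3) = -1.0278
Change: (0.2428, 0.1619) → max |·| = 0.2428

0.2428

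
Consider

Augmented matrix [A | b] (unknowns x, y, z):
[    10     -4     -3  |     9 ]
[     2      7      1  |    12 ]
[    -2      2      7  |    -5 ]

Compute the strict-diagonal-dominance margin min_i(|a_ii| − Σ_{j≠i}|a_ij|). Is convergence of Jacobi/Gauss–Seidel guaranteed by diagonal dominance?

row 1: |10| − (4+3) = 3
row 2: |7| − (2+1) = 4
row 3: |7| − (2+2) = 3
minimum over rows = 3 → strictly diagonally dominant (convergence guaranteed)

3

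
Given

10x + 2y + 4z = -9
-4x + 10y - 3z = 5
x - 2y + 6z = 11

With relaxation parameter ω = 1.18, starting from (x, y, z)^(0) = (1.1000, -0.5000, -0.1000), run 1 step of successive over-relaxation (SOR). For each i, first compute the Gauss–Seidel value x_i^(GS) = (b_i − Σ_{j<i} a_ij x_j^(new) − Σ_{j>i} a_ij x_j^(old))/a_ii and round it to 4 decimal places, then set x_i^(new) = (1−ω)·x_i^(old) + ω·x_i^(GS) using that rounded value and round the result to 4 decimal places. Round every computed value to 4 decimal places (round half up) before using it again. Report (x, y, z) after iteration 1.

(-1.0948, 0.1279, 2.4469)

Iteration 1:
  x: GS value = (-9 - (2)·-0.5000 - (4)·-0.1000) / (10) = -0.7600;  x ← (1−ω)·1.1000 + ω·-0.7600 = -1.0948
  y: GS value = (5 - (-4)·-1.0948 - (-3)·-0.1000) / (10) = 0.0321;  y ← (1−ω)·-0.5000 + ω·0.0321 = 0.1279
  z: GS value = (11 - (1)·-1.0948 - (-2)·0.1279) / (6) = 2.0584;  z ← (1−ω)·-0.1000 + ω·2.0584 = 2.4469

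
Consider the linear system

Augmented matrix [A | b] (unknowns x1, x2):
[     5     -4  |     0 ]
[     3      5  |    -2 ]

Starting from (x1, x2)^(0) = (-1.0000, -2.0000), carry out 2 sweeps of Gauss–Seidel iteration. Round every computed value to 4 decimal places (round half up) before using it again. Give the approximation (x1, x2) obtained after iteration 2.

(0.4480, -0.6688)

Iteration 1:
  x1 = (0 - (-4)·-2.0000) / (5) = -1.6000
  x2 = (-2 - (3)·-1.6000) / (5) = 0.5600
Iteration 2:
  x1 = (0 - (-4)·0.5600) / (5) = 0.4480
  x2 = (-2 - (3)·0.4480) / (5) = -0.6688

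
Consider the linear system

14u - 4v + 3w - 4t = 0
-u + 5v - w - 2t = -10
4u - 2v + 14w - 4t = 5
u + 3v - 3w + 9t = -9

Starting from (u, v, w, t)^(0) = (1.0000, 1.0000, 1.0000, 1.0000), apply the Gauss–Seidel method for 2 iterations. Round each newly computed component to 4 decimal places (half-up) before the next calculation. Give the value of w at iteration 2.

0.0692

Iteration 1:
  u = (0 - (-4)·1.0000 - (3)·1.0000 - (-4)·1.0000) / (14) = 0.3571
  v = (-10 - (-1)·0.3571 - (-1)·1.0000 - (-2)·1.0000) / (5) = -1.3286
  w = (5 - (4)·0.3571 - (-2)·-1.3286 - (-4)·1.0000) / (14) = 0.3510
  t = (-9 - (1)·0.3571 - (3)·-1.3286 - (-3)·0.3510) / (9) = -0.4798
Iteration 2:
  u = (0 - (-4)·-1.3286 - (3)·0.3510 - (-4)·-0.4798) / (14) = -0.5919
  v = (-10 - (-1)·-0.5919 - (-1)·0.3510 - (-2)·-0.4798) / (5) = -2.2401
  w = (5 - (4)·-0.5919 - (-2)·-2.2401 - (-4)·-0.4798) / (14) = 0.0692
  t = (-9 - (1)·-0.5919 - (3)·-2.2401 - (-3)·0.0692) / (9) = -0.1645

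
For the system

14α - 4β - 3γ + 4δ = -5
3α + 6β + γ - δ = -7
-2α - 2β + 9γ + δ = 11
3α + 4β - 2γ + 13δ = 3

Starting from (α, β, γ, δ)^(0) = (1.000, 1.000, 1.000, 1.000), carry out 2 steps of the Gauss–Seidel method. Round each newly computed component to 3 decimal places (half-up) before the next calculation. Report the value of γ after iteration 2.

Iteration 1:
  α = (-5 - (-4)·1.000 - (-3)·1.000 - (4)·1.000) / (14) = -0.143
  β = (-7 - (3)·-0.143 - (1)·1.000 - (-1)·1.000) / (6) = -1.095
  γ = (11 - (-2)·-0.143 - (-2)·-1.095 - (1)·1.000) / (9) = 0.836
  δ = (3 - (3)·-0.143 - (4)·-1.095 - (-2)·0.836) / (13) = 0.729
Iteration 2:
  α = (-5 - (-4)·-1.095 - (-3)·0.836 - (4)·0.729) / (14) = -0.699
  β = (-7 - (3)·-0.699 - (1)·0.836 - (-1)·0.729) / (6) = -0.835
  γ = (11 - (-2)·-0.699 - (-2)·-0.835 - (1)·0.729) / (9) = 0.800
  δ = (3 - (3)·-0.699 - (4)·-0.835 - (-2)·0.800) / (13) = 0.772

0.800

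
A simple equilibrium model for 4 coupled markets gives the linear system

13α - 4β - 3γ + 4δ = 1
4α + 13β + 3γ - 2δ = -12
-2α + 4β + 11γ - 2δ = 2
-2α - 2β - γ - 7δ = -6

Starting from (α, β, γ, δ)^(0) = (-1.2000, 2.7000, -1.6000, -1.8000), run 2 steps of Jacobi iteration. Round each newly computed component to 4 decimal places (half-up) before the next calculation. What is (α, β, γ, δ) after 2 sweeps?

(-0.5778, -0.8476, 0.6677, 0.8691)

Iteration 1:
  α = (1 - (-4)·2.7000 - (-3)·-1.6000 - (4)·-1.8000) / (13) = 1.0923
  β = (-12 - (4)·-1.2000 - (3)·-1.6000 - (-2)·-1.8000) / (13) = -0.4615
  γ = (2 - (-2)·-1.2000 - (4)·2.7000 - (-2)·-1.8000) / (11) = -1.3455
  δ = (-6 - (-2)·-1.2000 - (-2)·2.7000 - (-1)·-1.6000) / (-7) = 0.6571
Iteration 2:
  α = (1 - (-4)·-0.4615 - (-3)·-1.3455 - (4)·0.6571) / (13) = -0.5778
  β = (-12 - (4)·1.0923 - (3)·-1.3455 - (-2)·0.6571) / (13) = -0.8476
  γ = (2 - (-2)·1.0923 - (4)·-0.4615 - (-2)·0.6571) / (11) = 0.6677
  δ = (-6 - (-2)·1.0923 - (-2)·-0.4615 - (-1)·-1.3455) / (-7) = 0.8691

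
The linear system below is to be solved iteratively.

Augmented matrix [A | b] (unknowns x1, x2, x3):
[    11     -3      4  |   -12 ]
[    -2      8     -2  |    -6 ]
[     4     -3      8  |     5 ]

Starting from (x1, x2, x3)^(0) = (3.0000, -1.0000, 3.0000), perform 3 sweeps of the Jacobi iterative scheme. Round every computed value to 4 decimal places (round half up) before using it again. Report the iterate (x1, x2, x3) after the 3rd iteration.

(-2.3238, -0.3246, 0.2124)

Iteration 1:
  x1 = (-12 - (-3)·-1.0000 - (4)·3.0000) / (11) = -2.4545
  x2 = (-6 - (-2)·3.0000 - (-2)·3.0000) / (8) = 0.7500
  x3 = (5 - (4)·3.0000 - (-3)·-1.0000) / (8) = -1.2500
Iteration 2:
  x1 = (-12 - (-3)·0.7500 - (4)·-1.2500) / (11) = -0.4318
  x2 = (-6 - (-2)·-2.4545 - (-2)·-1.2500) / (8) = -1.6761
  x3 = (5 - (4)·-2.4545 - (-3)·0.7500) / (8) = 2.1335
Iteration 3:
  x1 = (-12 - (-3)·-1.6761 - (4)·2.1335) / (11) = -2.3238
  x2 = (-6 - (-2)·-0.4318 - (-2)·2.1335) / (8) = -0.3246
  x3 = (5 - (4)·-0.4318 - (-3)·-1.6761) / (8) = 0.2124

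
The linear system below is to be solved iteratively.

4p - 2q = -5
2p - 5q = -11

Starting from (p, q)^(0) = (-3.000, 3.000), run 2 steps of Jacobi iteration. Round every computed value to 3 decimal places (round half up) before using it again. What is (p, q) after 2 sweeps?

Iteration 1:
  p = (-5 - (-2)·3.000) / (4) = 0.250
  q = (-11 - (2)·-3.000) / (-5) = 1.000
Iteration 2:
  p = (-5 - (-2)·1.000) / (4) = -0.750
  q = (-11 - (2)·0.250) / (-5) = 2.300

(-0.750, 2.300)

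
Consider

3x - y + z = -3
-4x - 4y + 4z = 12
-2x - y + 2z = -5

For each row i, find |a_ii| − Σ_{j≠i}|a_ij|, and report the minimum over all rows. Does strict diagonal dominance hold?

row 1: |3| − (1+1) = 1
row 2: |-4| − (4+4) = -4
row 3: |2| − (2+1) = -1
minimum over rows = -4 → not strictly diagonally dominant

-4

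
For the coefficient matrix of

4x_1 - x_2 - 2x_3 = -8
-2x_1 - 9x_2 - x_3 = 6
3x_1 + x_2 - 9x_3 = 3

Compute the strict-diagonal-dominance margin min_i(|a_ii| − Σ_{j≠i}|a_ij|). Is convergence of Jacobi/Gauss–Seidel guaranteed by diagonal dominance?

row 1: |4| − (1+2) = 1
row 2: |-9| − (2+1) = 6
row 3: |-9| − (3+1) = 5
minimum over rows = 1 → strictly diagonally dominant (convergence guaranteed)

1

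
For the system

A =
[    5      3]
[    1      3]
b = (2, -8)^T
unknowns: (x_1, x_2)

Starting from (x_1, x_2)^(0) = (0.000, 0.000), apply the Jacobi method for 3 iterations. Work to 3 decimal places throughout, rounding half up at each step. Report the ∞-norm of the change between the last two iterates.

0.533

Iteration 1:
  x_1 = (2 - (3)·0.000) / (5) = 0.400
  x_2 = (-8 - (1)·0.000) / (3) = -2.667
Iteration 2:
  x_1 = (2 - (3)·-2.667) / (5) = 2.000
  x_2 = (-8 - (1)·0.400) / (3) = -2.800
Iteration 3:
  x_1 = (2 - (3)·-2.800) / (5) = 2.080
  x_2 = (-8 - (1)·2.000) / (3) = -3.333
Change: (0.080, -0.533) → max |·| = 0.533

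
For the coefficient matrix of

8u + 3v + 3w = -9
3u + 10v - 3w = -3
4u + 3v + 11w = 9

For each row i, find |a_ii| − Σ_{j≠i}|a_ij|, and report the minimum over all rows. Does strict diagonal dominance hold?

row 1: |8| − (3+3) = 2
row 2: |10| − (3+3) = 4
row 3: |11| − (4+3) = 4
minimum over rows = 2 → strictly diagonally dominant (convergence guaranteed)

2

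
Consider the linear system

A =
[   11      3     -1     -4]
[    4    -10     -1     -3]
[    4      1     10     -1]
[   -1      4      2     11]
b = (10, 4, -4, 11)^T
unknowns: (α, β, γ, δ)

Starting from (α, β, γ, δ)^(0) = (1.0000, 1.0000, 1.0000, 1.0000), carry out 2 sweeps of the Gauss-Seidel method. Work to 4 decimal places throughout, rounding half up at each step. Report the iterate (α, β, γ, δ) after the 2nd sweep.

Iteration 1:
  α = (10 - (3)·1.0000 - (-1)·1.0000 - (-4)·1.0000) / (11) = 1.0909
  β = (4 - (4)·1.0909 - (-1)·1.0000 - (-3)·1.0000) / (-10) = -0.3636
  γ = (-4 - (4)·1.0909 - (1)·-0.3636 - (-1)·1.0000) / (10) = -0.7000
  δ = (11 - (-1)·1.0909 - (4)·-0.3636 - (2)·-0.7000) / (11) = 1.3587
Iteration 2:
  α = (10 - (3)·-0.3636 - (-1)·-0.7000 - (-4)·1.3587) / (11) = 1.4387
  β = (4 - (4)·1.4387 - (-1)·-0.7000 - (-3)·1.3587) / (-10) = -0.1621
  γ = (-4 - (4)·1.4387 - (1)·-0.1621 - (-1)·1.3587) / (10) = -0.8234
  δ = (11 - (-1)·1.4387 - (4)·-0.1621 - (2)·-0.8234) / (11) = 1.3394

(1.4387, -0.1621, -0.8234, 1.3394)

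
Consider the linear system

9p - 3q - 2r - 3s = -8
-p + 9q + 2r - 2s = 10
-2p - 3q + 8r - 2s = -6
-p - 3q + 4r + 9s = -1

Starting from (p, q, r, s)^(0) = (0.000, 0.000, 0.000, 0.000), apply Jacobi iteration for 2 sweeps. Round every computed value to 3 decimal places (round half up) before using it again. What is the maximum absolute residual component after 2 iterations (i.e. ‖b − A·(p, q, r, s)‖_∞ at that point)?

Iteration 1:
  p = (-8 - (-3)·0.000 - (-2)·0.000 - (-3)·0.000) / (9) = -0.889
  q = (10 - (-1)·0.000 - (2)·0.000 - (-2)·0.000) / (9) = 1.111
  r = (-6 - (-2)·0.000 - (-3)·0.000 - (-2)·0.000) / (8) = -0.750
  s = (-1 - (-1)·0.000 - (-3)·0.000 - (4)·0.000) / (9) = -0.111
Iteration 2:
  p = (-8 - (-3)·1.111 - (-2)·-0.750 - (-3)·-0.111) / (9) = -0.722
  q = (10 - (-1)·-0.889 - (2)·-0.750 - (-2)·-0.111) / (9) = 1.154
  r = (-6 - (-2)·-0.889 - (-3)·1.111 - (-2)·-0.111) / (8) = -0.583
  s = (-1 - (-1)·-0.889 - (-3)·1.111 - (4)·-0.750) / (9) = 0.494
Residual b − A·x = (2.276, 1.046, 1.670, -0.374); ∞-norm = 2.276

2.276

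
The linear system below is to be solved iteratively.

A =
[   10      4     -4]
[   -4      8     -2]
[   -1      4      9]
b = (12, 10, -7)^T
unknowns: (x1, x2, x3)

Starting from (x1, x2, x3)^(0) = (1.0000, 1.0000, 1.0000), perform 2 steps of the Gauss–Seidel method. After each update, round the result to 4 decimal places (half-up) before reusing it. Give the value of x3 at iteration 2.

Iteration 1:
  x1 = (12 - (4)·1.0000 - (-4)·1.0000) / (10) = 1.2000
  x2 = (10 - (-4)·1.2000 - (-2)·1.0000) / (8) = 2.1000
  x3 = (-7 - (-1)·1.2000 - (4)·2.1000) / (9) = -1.5778
Iteration 2:
  x1 = (12 - (4)·2.1000 - (-4)·-1.5778) / (10) = -0.2711
  x2 = (10 - (-4)·-0.2711 - (-2)·-1.5778) / (8) = 0.7200
  x3 = (-7 - (-1)·-0.2711 - (4)·0.7200) / (9) = -1.1279

-1.1279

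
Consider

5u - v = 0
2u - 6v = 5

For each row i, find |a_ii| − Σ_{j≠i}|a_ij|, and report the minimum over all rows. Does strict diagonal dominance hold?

4

row 1: |5| − (1) = 4
row 2: |-6| − (2) = 4
minimum over rows = 4 → strictly diagonally dominant (convergence guaranteed)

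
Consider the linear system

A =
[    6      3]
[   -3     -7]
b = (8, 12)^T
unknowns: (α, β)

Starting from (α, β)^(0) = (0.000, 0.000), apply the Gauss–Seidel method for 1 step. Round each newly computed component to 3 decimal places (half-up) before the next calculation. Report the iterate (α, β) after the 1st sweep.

Iteration 1:
  α = (8 - (3)·0.000) / (6) = 1.333
  β = (12 - (-3)·1.333) / (-7) = -2.286

(1.333, -2.286)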